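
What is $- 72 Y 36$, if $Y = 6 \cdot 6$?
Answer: $-93312$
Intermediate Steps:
$Y = 36$
$- 72 Y 36 = \left(-72\right) 36 \cdot 36 = \left(-2592\right) 36 = -93312$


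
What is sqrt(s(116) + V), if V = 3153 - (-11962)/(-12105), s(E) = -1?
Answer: sqrt(51302332310)/4035 ≈ 56.134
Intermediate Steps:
V = 38155103/12105 (V = 3153 - (-11962)*(-1)/12105 = 3153 - 1*11962/12105 = 3153 - 11962/12105 = 38155103/12105 ≈ 3152.0)
sqrt(s(116) + V) = sqrt(-1 + 38155103/12105) = sqrt(38142998/12105) = sqrt(51302332310)/4035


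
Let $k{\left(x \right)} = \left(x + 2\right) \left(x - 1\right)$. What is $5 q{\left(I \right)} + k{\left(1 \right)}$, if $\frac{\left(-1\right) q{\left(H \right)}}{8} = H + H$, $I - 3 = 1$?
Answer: $-320$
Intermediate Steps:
$I = 4$ ($I = 3 + 1 = 4$)
$k{\left(x \right)} = \left(-1 + x\right) \left(2 + x\right)$ ($k{\left(x \right)} = \left(2 + x\right) \left(-1 + x\right) = \left(-1 + x\right) \left(2 + x\right)$)
$q{\left(H \right)} = - 16 H$ ($q{\left(H \right)} = - 8 \left(H + H\right) = - 8 \cdot 2 H = - 16 H$)
$5 q{\left(I \right)} + k{\left(1 \right)} = 5 \left(\left(-16\right) 4\right) + \left(-2 + 1 + 1^{2}\right) = 5 \left(-64\right) + \left(-2 + 1 + 1\right) = -320 + 0 = -320$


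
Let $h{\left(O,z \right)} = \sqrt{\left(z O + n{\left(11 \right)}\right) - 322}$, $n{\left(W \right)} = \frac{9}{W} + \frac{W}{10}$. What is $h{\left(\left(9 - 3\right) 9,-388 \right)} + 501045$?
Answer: $501045 + \frac{i \sqrt{257392190}}{110} \approx 5.0105 \cdot 10^{5} + 145.85 i$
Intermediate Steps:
$n{\left(W \right)} = \frac{9}{W} + \frac{W}{10}$ ($n{\left(W \right)} = \frac{9}{W} + W \frac{1}{10} = \frac{9}{W} + \frac{W}{10}$)
$h{\left(O,z \right)} = \sqrt{- \frac{35209}{110} + O z}$ ($h{\left(O,z \right)} = \sqrt{\left(z O + \left(\frac{9}{11} + \frac{1}{10} \cdot 11\right)\right) - 322} = \sqrt{\left(O z + \left(9 \cdot \frac{1}{11} + \frac{11}{10}\right)\right) - 322} = \sqrt{\left(O z + \left(\frac{9}{11} + \frac{11}{10}\right)\right) - 322} = \sqrt{\left(O z + \frac{211}{110}\right) - 322} = \sqrt{\left(\frac{211}{110} + O z\right) - 322} = \sqrt{- \frac{35209}{110} + O z}$)
$h{\left(\left(9 - 3\right) 9,-388 \right)} + 501045 = \frac{\sqrt{-3872990 + 12100 \left(9 - 3\right) 9 \left(-388\right)}}{110} + 501045 = \frac{\sqrt{-3872990 + 12100 \cdot 6 \cdot 9 \left(-388\right)}}{110} + 501045 = \frac{\sqrt{-3872990 + 12100 \cdot 54 \left(-388\right)}}{110} + 501045 = \frac{\sqrt{-3872990 - 253519200}}{110} + 501045 = \frac{\sqrt{-257392190}}{110} + 501045 = \frac{i \sqrt{257392190}}{110} + 501045 = 501045 + \frac{i \sqrt{257392190}}{110}$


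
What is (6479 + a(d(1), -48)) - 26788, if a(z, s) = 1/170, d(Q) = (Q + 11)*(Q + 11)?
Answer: -3452529/170 ≈ -20309.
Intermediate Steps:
d(Q) = (11 + Q)² (d(Q) = (11 + Q)*(11 + Q) = (11 + Q)²)
a(z, s) = 1/170
(6479 + a(d(1), -48)) - 26788 = (6479 + 1/170) - 26788 = 1101431/170 - 26788 = -3452529/170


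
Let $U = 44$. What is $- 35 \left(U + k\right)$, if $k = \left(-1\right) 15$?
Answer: $-1015$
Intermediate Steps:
$k = -15$
$- 35 \left(U + k\right) = - 35 \left(44 - 15\right) = \left(-35\right) 29 = -1015$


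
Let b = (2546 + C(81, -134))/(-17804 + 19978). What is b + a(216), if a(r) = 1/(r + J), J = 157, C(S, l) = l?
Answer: 450925/405451 ≈ 1.1122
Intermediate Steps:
b = 1206/1087 (b = (2546 - 134)/(-17804 + 19978) = 2412/2174 = 2412*(1/2174) = 1206/1087 ≈ 1.1095)
a(r) = 1/(157 + r) (a(r) = 1/(r + 157) = 1/(157 + r))
b + a(216) = 1206/1087 + 1/(157 + 216) = 1206/1087 + 1/373 = 450925/405451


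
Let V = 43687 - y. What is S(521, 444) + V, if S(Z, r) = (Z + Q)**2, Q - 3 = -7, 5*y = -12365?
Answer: 313449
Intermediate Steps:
y = -2473 (y = (1/5)*(-12365) = -2473)
Q = -4 (Q = 3 - 7 = -4)
S(Z, r) = (-4 + Z)**2 (S(Z, r) = (Z - 4)**2 = (-4 + Z)**2)
V = 46160 (V = 43687 - 1*(-2473) = 43687 + 2473 = 46160)
S(521, 444) + V = (-4 + 521)**2 + 46160 = 517**2 + 46160 = 267289 + 46160 = 313449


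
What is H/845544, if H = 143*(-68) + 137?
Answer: -9587/845544 ≈ -0.011338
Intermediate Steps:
H = -9587 (H = -9724 + 137 = -9587)
H/845544 = -9587/845544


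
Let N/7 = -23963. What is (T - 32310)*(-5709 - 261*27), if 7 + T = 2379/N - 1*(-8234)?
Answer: 51530526498792/167741 ≈ 3.0720e+8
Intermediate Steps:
N = -167741 (N = 7*(-23963) = -167741)
T = 1380002828/167741 (T = -7 + (2379/(-167741) - 1*(-8234)) = -7 + (2379*(-1/167741) + 8234) = -7 + (-2379/167741 + 8234) = -7 + 1381177015/167741 = 1380002828/167741 ≈ 8227.0)
(T - 32310)*(-5709 - 261*27) = (1380002828/167741 - 32310)*(-5709 - 261*27) = -4039708882*(-5709 - 7047)/167741 = -4039708882/167741*(-12756) = 51530526498792/167741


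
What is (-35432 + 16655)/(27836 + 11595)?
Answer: -18777/39431 ≈ -0.47620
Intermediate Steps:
(-35432 + 16655)/(27836 + 11595) = -18777/39431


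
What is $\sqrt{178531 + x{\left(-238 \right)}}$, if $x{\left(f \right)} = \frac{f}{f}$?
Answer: $2 \sqrt{44633} \approx 422.53$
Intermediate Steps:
$x{\left(f \right)} = 1$
$\sqrt{178531 + x{\left(-238 \right)}} = \sqrt{178531 + 1} = \sqrt{178532} = 2 \sqrt{44633}$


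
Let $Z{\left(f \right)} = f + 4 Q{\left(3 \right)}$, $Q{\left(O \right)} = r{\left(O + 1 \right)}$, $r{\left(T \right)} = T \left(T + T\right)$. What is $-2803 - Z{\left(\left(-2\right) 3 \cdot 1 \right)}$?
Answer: $-2925$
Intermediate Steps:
$r{\left(T \right)} = 2 T^{2}$ ($r{\left(T \right)} = T 2 T = 2 T^{2}$)
$Q{\left(O \right)} = 2 \left(1 + O\right)^{2}$ ($Q{\left(O \right)} = 2 \left(O + 1\right)^{2} = 2 \left(1 + O\right)^{2}$)
$Z{\left(f \right)} = 128 + f$ ($Z{\left(f \right)} = f + 4 \cdot 2 \left(1 + 3\right)^{2} = f + 4 \cdot 2 \cdot 4^{2} = f + 4 \cdot 2 \cdot 16 = f + 4 \cdot 32 = f + 128 = 128 + f$)
$-2803 - Z{\left(\left(-2\right) 3 \cdot 1 \right)} = -2803 - \left(128 + \left(-2\right) 3 \cdot 1\right) = -2803 - \left(128 - 6\right) = -2803 - 122 = -2925$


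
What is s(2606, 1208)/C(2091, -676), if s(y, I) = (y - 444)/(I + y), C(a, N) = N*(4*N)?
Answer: 1081/3485812928 ≈ 3.1011e-7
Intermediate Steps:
C(a, N) = 4*N²
s(y, I) = (-444 + y)/(I + y)
s(2606, 1208)/C(2091, -676) = ((-444 + 2606)/(1208 + 2606))/((4*(-676)²)) = (2162/3814)/((4*456976)) = ((1/3814)*2162)/1827904 = (1081/1907)*(1/1827904) = 1081/3485812928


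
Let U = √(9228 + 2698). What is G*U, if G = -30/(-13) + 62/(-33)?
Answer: 184*√11926/429 ≈ 46.839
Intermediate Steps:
G = 184/429 (G = -30*(-1/13) + 62*(-1/33) = 30/13 - 62/33 = 184/429 ≈ 0.42890)
U = √11926 ≈ 109.21
G*U = 184*√11926/429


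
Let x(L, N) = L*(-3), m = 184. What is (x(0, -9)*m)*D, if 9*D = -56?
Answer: 0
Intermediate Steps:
x(L, N) = -3*L
D = -56/9 (D = (1/9)*(-56) = -56/9 ≈ -6.2222)
(x(0, -9)*m)*D = (-3*0*184)*(-56/9) = (0*184)*(-56/9) = 0*(-56/9) = 0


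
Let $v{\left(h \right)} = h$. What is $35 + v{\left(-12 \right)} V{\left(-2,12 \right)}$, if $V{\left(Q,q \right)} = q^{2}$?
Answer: $-1693$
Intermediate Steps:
$35 + v{\left(-12 \right)} V{\left(-2,12 \right)} = 35 - 12 \cdot 12^{2} = 35 - 1728 = -1693$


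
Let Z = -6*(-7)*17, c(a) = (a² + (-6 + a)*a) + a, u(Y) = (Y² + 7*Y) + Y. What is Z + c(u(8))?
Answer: 32842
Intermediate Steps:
u(Y) = Y² + 8*Y
c(a) = a + a² + a*(-6 + a) (c(a) = (a² + a*(-6 + a)) + a = a + a² + a*(-6 + a))
Z = 714 (Z = 42*17 = 714)
Z + c(u(8)) = 714 + (8*(8 + 8))*(-5 + 2*(8*(8 + 8))) = 714 + (8*16)*(-5 + 2*(8*16)) = 714 + 128*(-5 + 2*128) = 714 + 128*(-5 + 256) = 714 + 128*251 = 714 + 32128 = 32842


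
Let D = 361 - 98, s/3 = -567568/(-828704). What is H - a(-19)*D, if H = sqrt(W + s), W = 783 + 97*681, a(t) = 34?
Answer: -8942 + sqrt(496708388166)/2726 ≈ -8683.5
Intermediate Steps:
s = 5601/2726 (s = 3*(-567568/(-828704)) = 3*(-567568*(-1/828704)) = 3*(1867/2726) = 5601/2726 ≈ 2.0547)
D = 263
W = 66840 (W = 783 + 66057 = 66840)
H = sqrt(496708388166)/2726 (H = sqrt(66840 + 5601/2726) = sqrt(182211441/2726) = sqrt(496708388166)/2726 ≈ 258.54)
H - a(-19)*D = sqrt(496708388166)/2726 - 34*263 = sqrt(496708388166)/2726 - 1*8942 = sqrt(496708388166)/2726 - 8942 = -8942 + sqrt(496708388166)/2726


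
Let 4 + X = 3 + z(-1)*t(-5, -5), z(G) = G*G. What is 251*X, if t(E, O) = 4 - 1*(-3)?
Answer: 1506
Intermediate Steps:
t(E, O) = 7 (t(E, O) = 4 + 3 = 7)
z(G) = G²
X = 6 (X = -4 + (3 + (-1)²*7) = -4 + (3 + 1*7) = -4 + (3 + 7) = -4 + 10 = 6)
251*X = 251*6 = 1506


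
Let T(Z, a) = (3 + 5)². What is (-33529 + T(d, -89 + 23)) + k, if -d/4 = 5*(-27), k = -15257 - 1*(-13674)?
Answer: -35048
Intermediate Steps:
k = -1583 (k = -15257 + 13674 = -1583)
d = 540 (d = -20*(-27) = -4*(-135) = 540)
T(Z, a) = 64 (T(Z, a) = 8² = 64)
(-33529 + T(d, -89 + 23)) + k = (-33529 + 64) - 1583 = -33465 - 1583 = -35048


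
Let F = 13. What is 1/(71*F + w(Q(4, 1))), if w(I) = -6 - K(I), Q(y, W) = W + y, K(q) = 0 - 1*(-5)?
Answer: 1/912 ≈ 0.0010965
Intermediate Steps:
K(q) = 5 (K(q) = 0 + 5 = 5)
w(I) = -11 (w(I) = -6 - 1*5 = -6 - 5 = -11)
1/(71*F + w(Q(4, 1))) = 1/(71*13 - 11) = 1/(923 - 11) = 1/912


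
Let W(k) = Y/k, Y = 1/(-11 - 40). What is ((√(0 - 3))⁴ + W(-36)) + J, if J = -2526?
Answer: -4621211/1836 ≈ -2517.0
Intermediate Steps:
Y = -1/51 (Y = 1/(-51) = -1/51 ≈ -0.019608)
W(k) = -1/(51*k)
((√(0 - 3))⁴ + W(-36)) + J = ((√(0 - 3))⁴ - 1/51/(-36)) - 2526 = ((√(-3))⁴ - 1/51*(-1/36)) - 2526 = ((I*√3)⁴ + 1/1836) - 2526 = (9 + 1/1836) - 2526 = 16525/1836 - 2526 = -4621211/1836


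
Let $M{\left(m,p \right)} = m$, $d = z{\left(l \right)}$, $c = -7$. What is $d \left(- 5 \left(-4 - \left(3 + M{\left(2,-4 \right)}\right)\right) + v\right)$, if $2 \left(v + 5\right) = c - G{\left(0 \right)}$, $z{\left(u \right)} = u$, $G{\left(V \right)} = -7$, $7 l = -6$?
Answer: $- \frac{240}{7} \approx -34.286$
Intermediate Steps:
$l = - \frac{6}{7}$ ($l = \frac{1}{7} \left(-6\right) = - \frac{6}{7} \approx -0.85714$)
$d = - \frac{6}{7} \approx -0.85714$
$v = -5$ ($v = -5 + \frac{-7 - -7}{2} = -5 + \frac{-7 + 7}{2} = -5 + \frac{1}{2} \cdot 0 = -5 + 0 = -5$)
$d \left(- 5 \left(-4 - \left(3 + M{\left(2,-4 \right)}\right)\right) + v\right) = - \frac{6 \left(- 5 \left(-4 - 5\right) - 5\right)}{7} = - \frac{6 \left(\left(-5\right) \left(-9\right) - 5\right)}{7} = - \frac{6 \left(45 - 5\right)}{7} = \left(- \frac{6}{7}\right) 40 = - \frac{240}{7}$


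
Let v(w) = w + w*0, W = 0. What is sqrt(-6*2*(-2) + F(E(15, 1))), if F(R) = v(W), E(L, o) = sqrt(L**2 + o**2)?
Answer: 2*sqrt(6) ≈ 4.8990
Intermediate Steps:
v(w) = w (v(w) = w + 0 = w)
F(R) = 0
sqrt(-6*2*(-2) + F(E(15, 1))) = sqrt(-6*2*(-2) + 0) = sqrt(-12*(-2) + 0) = sqrt(24 + 0) = sqrt(24) = 2*sqrt(6)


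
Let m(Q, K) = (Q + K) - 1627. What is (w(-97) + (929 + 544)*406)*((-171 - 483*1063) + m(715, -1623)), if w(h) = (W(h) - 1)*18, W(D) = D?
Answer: -307757880990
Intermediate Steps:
m(Q, K) = -1627 + K + Q (m(Q, K) = (K + Q) - 1627 = -1627 + K + Q)
w(h) = -18 + 18*h (w(h) = (h - 1)*18 = (-1 + h)*18 = -18 + 18*h)
(w(-97) + (929 + 544)*406)*((-171 - 483*1063) + m(715, -1623)) = ((-18 + 18*(-97)) + (929 + 544)*406)*((-171 - 483*1063) + (-1627 - 1623 + 715)) = ((-18 - 1746) + 1473*406)*((-171 - 513429) - 2535) = (-1764 + 598038)*(-513600 - 2535) = 596274*(-516135) = -307757880990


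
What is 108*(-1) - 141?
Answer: -249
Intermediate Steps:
108*(-1) - 141 = -108 - 141 = -249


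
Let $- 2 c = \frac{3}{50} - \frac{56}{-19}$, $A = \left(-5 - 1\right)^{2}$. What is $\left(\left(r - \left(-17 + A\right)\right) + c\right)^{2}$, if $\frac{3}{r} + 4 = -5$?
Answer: $\frac{14106550441}{32490000} \approx 434.18$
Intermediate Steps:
$r = - \frac{1}{3}$ ($r = \frac{3}{-4 - 5} = \frac{3}{-9} = 3 \left(- \frac{1}{9}\right) = - \frac{1}{3} \approx -0.33333$)
$A = 36$ ($A = \left(-6\right)^{2} = 36$)
$c = - \frac{2857}{1900}$ ($c = - \frac{\frac{3}{50} - \frac{56}{-19}}{2} = - \frac{3 \cdot \frac{1}{50} - - \frac{56}{19}}{2} = - \frac{\frac{3}{50} + \frac{56}{19}}{2} = \left(- \frac{1}{2}\right) \frac{2857}{950} = - \frac{2857}{1900} \approx -1.5037$)
$\left(\left(r - \left(-17 + A\right)\right) + c\right)^{2} = \left(\left(- \frac{1}{3} + \left(17 - 36\right)\right) - \frac{2857}{1900}\right)^{2} = \left(\left(- \frac{1}{3} - 19\right) - \frac{2857}{1900}\right)^{2} = \left(- \frac{58}{3} - \frac{2857}{1900}\right)^{2} = \left(- \frac{118771}{5700}\right)^{2} = \frac{14106550441}{32490000}$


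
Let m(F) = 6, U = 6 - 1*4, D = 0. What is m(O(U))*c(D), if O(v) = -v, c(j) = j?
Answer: 0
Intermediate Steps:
U = 2 (U = 6 - 4 = 2)
m(O(U))*c(D) = 6*0 = 0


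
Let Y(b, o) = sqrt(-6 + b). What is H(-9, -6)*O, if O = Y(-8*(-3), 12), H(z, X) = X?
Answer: -18*sqrt(2) ≈ -25.456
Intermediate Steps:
O = 3*sqrt(2) (O = sqrt(-6 - 8*(-3)) = sqrt(-6 + 24) = sqrt(18) = 3*sqrt(2) ≈ 4.2426)
H(-9, -6)*O = -18*sqrt(2)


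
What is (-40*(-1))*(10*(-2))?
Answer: -800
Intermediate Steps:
(-40*(-1))*(10*(-2)) = 40*(-20) = -800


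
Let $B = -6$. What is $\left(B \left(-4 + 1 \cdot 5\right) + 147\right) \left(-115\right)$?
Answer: $-16215$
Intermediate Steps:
$\left(B \left(-4 + 1 \cdot 5\right) + 147\right) \left(-115\right) = \left(- 6 \left(-4 + 1 \cdot 5\right) + 147\right) \left(-115\right) = \left(- 6 \left(-4 + 5\right) + 147\right) \left(-115\right) = \left(\left(-6\right) 1 + 147\right) \left(-115\right) = \left(-6 + 147\right) \left(-115\right) = 141 \left(-115\right) = -16215$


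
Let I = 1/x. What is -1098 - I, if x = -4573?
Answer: -5021153/4573 ≈ -1098.0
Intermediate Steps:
I = -1/4573 (I = 1/(-4573) = -1/4573 ≈ -0.00021867)
-1098 - I = -1098 - 1*(-1/4573) = -1098 + 1/4573 = -5021153/4573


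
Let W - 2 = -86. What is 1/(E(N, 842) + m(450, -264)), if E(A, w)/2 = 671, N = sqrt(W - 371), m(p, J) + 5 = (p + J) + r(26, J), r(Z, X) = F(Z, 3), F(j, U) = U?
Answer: 1/1526 ≈ 0.00065531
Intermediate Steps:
W = -84 (W = 2 - 86 = -84)
r(Z, X) = 3
m(p, J) = -2 + J + p (m(p, J) = -5 + ((p + J) + 3) = -5 + ((J + p) + 3) = -5 + (3 + J + p) = -2 + J + p)
N = I*sqrt(455) (N = sqrt(-84 - 371) = sqrt(-455) = I*sqrt(455) ≈ 21.331*I)
E(A, w) = 1342 (E(A, w) = 2*671 = 1342)
1/(E(N, 842) + m(450, -264)) = 1/(1342 + (-2 - 264 + 450)) = 1/(1342 + 184) = 1/1526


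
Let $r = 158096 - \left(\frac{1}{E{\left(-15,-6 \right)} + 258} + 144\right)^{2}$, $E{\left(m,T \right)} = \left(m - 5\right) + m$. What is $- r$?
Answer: $- \frac{6830711215}{49729} \approx -1.3736 \cdot 10^{5}$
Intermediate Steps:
$E{\left(m,T \right)} = -5 + 2 m$ ($E{\left(m,T \right)} = \left(-5 + m\right) + m = -5 + 2 m$)
$r = \frac{6830711215}{49729}$ ($r = 158096 - \left(\frac{1}{\left(-5 + 2 \left(-15\right)\right) + 258} + 144\right)^{2} = 158096 - \left(\frac{1}{\left(-5 - 30\right) + 258} + 144\right)^{2} = 158096 - \left(\frac{1}{-35 + 258} + 144\right)^{2} = 158096 - \left(\frac{1}{223} + 144\right)^{2} = 158096 - \left(\frac{32113}{223}\right)^{2} = 158096 - \frac{1031244769}{49729} = \frac{6830711215}{49729} \approx 1.3736 \cdot 10^{5}$)
$- r = \left(-1\right) \frac{6830711215}{49729} = - \frac{6830711215}{49729}$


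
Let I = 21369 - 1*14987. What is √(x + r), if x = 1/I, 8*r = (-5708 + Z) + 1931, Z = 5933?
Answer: 5*√109767209/3191 ≈ 16.416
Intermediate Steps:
r = 539/2 (r = ((-5708 + 5933) + 1931)/8 = (225 + 1931)/8 = (⅛)*2156 = 539/2 ≈ 269.50)
I = 6382 (I = 21369 - 14987 = 6382)
x = 1/6382 ≈ 0.00015669
√(x + r) = √(1/6382 + 539/2) = √(859975/3191) = 5*√109767209/3191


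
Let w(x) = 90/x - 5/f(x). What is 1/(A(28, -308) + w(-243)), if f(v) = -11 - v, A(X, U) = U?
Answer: -6264/1931767 ≈ -0.0032426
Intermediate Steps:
w(x) = -5/(-11 - x) + 90/x (w(x) = 90/x - 5/(-11 - x) = -5/(-11 - x) + 90/x)
1/(A(28, -308) + w(-243)) = 1/(-308 + 5*(198 + 19*(-243))/(-243*(11 - 243))) = 1/(-308 + 5*(-1/243)*(198 - 4617)/(-232)) = 1/(-308 + 5*(-1/243)*(-1/232)*(-4419)) = 1/(-308 - 2455/6264) = 1/(-1931767/6264) = -6264/1931767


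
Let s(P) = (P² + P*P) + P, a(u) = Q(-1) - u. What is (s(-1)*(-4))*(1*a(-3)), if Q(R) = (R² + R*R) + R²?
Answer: -24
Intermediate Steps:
Q(R) = 3*R² (Q(R) = (R² + R²) + R² = 2*R² + R² = 3*R²)
a(u) = 3 - u (a(u) = 3*(-1)² - u = 3*1 - u = 3 - u)
s(P) = P + 2*P² (s(P) = (P² + P²) + P = 2*P² + P = P + 2*P²)
(s(-1)*(-4))*(1*a(-3)) = (-(1 + 2*(-1))*(-4))*(1*(3 - 1*(-3))) = (-(1 - 2)*(-4))*(1*(3 + 3)) = (-1*(-1)*(-4))*(1*6) = (1*(-4))*6 = -4*6 = -24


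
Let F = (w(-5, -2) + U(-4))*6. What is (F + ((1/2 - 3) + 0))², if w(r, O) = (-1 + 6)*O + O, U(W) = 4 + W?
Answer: 22201/4 ≈ 5550.3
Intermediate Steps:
w(r, O) = 6*O (w(r, O) = 5*O + O = 6*O)
F = -72 (F = (6*(-2) + (4 - 4))*6 = (-12 + 0)*6 = -12*6 = -72)
(F + ((1/2 - 3) + 0))² = (-72 + ((1/2 - 3) + 0))² = (-72 + ((½ - 3) + 0))² = (-72 + (-5/2 + 0))² = (-72 - 5/2)² = (-149/2)² = 22201/4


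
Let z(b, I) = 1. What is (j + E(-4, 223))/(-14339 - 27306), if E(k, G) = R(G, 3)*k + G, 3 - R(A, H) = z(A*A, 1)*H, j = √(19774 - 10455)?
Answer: -223/41645 - √9319/41645 ≈ -0.0076728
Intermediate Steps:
j = √9319 ≈ 96.535
R(A, H) = 3 - H
E(k, G) = G (E(k, G) = (3 - 1*3)*k + G = (3 - 3)*k + G = 0*k + G = 0 + G = G)
(j + E(-4, 223))/(-14339 - 27306) = (√9319 + 223)/(-14339 - 27306) = (223 + √9319)/(-41645) = (223 + √9319)*(-1/41645) = -223/41645 - √9319/41645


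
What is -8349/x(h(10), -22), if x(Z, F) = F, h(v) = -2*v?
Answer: 759/2 ≈ 379.50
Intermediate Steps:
-8349/x(h(10), -22) = -8349/(-22) = -8349*(-1/22) = 759/2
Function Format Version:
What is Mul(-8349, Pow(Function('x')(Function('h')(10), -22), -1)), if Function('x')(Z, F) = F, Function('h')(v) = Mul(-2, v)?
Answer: Rational(759, 2) ≈ 379.50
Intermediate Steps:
Mul(-8349, Pow(Function('x')(Function('h')(10), -22), -1)) = Mul(-8349, Pow(-22, -1)) = Mul(-8349, Rational(-1, 22)) = Rational(759, 2)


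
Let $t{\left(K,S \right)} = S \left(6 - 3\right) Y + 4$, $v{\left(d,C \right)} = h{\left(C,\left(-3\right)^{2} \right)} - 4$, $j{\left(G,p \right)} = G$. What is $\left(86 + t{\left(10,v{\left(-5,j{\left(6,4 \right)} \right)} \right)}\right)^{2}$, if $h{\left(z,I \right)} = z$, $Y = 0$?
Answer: $8100$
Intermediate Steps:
$v{\left(d,C \right)} = -4 + C$ ($v{\left(d,C \right)} = C - 4 = -4 + C$)
$t{\left(K,S \right)} = 4$ ($t{\left(K,S \right)} = S \left(6 - 3\right) 0 + 4 = S 3 \cdot 0 + 4 = S 0 + 4 = 0 + 4 = 4$)
$\left(86 + t{\left(10,v{\left(-5,j{\left(6,4 \right)} \right)} \right)}\right)^{2} = \left(86 + 4\right)^{2} = 90^{2} = 8100$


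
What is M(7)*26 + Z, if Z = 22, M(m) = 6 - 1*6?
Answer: 22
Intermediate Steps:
M(m) = 0 (M(m) = 6 - 6 = 0)
M(7)*26 + Z = 0*26 + 22 = 0 + 22 = 22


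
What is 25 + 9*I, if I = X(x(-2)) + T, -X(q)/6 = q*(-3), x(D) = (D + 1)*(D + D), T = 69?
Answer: 1294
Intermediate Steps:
x(D) = 2*D*(1 + D) (x(D) = (1 + D)*(2*D) = 2*D*(1 + D))
X(q) = 18*q (X(q) = -6*q*(-3) = -(-18)*q = 18*q)
I = 141 (I = 18*(2*(-2)*(1 - 2)) + 69 = 18*(2*(-2)*(-1)) + 69 = 18*4 + 69 = 72 + 69 = 141)
25 + 9*I = 25 + 9*141 = 25 + 1269 = 1294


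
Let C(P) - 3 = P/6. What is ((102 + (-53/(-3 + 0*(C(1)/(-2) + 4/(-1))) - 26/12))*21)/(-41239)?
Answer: -4935/82478 ≈ -0.059834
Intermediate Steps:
C(P) = 3 + P/6
((102 + (-53/(-3 + 0*(C(1)/(-2) + 4/(-1))) - 26/12))*21)/(-41239) = ((102 + (-53/(-3 + 0*((3 + (1/6)*1)/(-2) + 4/(-1))) - 26/12))*21)/(-41239) = ((102 + (-53/(-3 + 0*((3 + 1/6)*(-1/2) + 4*(-1))) - 26*1/12))*21)*(-1/41239) = ((102 + (-53/(-3 + 0*((19/6)*(-1/2) - 4)) - 13/6))*21)*(-1/41239) = ((102 + (-53/(-3 + 0*(-19/12 - 4)) - 13/6))*21)*(-1/41239) = ((102 + (-53/(-3 + 0*(-67/12)) - 13/6))*21)*(-1/41239) = ((102 + (-53/(-3 + 0) - 13/6))*21)*(-1/41239) = ((102 + (-53/(-3) - 13/6))*21)*(-1/41239) = ((102 + (-53*(-1/3) - 13/6))*21)*(-1/41239) = ((102 + (53/3 - 13/6))*21)*(-1/41239) = ((102 + 31/2)*21)*(-1/41239) = ((235/2)*21)*(-1/41239) = (4935/2)*(-1/41239) = -4935/82478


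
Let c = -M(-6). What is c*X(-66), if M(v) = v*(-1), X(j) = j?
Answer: 396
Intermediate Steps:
M(v) = -v
c = -6 (c = -(-1)*(-6) = -1*6 = -6)
c*X(-66) = -6*(-66) = 396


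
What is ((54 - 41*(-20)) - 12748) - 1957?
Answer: -13831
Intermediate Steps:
((54 - 41*(-20)) - 12748) - 1957 = ((54 + 820) - 12748) - 1957 = (874 - 12748) - 1957 = -11874 - 1957 = -13831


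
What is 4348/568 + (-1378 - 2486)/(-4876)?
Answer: 63575/7526 ≈ 8.4474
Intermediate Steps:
4348/568 + (-1378 - 2486)/(-4876) = 4348*(1/568) - 3864*(-1/4876) = 1087/142 + 42/53 = 63575/7526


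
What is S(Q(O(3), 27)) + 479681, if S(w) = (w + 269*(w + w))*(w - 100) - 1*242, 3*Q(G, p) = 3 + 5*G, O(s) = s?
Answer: 175443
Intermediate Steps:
Q(G, p) = 1 + 5*G/3 (Q(G, p) = (3 + 5*G)/3 = 1 + 5*G/3)
S(w) = -242 + 539*w*(-100 + w) (S(w) = (w + 269*(2*w))*(-100 + w) - 242 = (w + 538*w)*(-100 + w) - 242 = (539*w)*(-100 + w) - 242 = 539*w*(-100 + w) - 242 = -242 + 539*w*(-100 + w))
S(Q(O(3), 27)) + 479681 = (-242 - 53900*(1 + (5/3)*3) + 539*(1 + (5/3)*3)**2) + 479681 = (-242 - 53900*(1 + 5) + 539*(1 + 5)**2) + 479681 = (-242 - 53900*6 + 539*6**2) + 479681 = (-242 - 323400 + 539*36) + 479681 = (-242 - 323400 + 19404) + 479681 = -304238 + 479681 = 175443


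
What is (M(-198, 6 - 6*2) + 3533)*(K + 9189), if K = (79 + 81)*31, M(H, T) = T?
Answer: 49903523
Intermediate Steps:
K = 4960 (K = 160*31 = 4960)
(M(-198, 6 - 6*2) + 3533)*(K + 9189) = ((6 - 6*2) + 3533)*(4960 + 9189) = ((6 - 12) + 3533)*14149 = (-6 + 3533)*14149 = 3527*14149 = 49903523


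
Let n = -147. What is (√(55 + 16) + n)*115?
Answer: -16905 + 115*√71 ≈ -15936.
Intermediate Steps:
(√(55 + 16) + n)*115 = (√(55 + 16) - 147)*115 = (√71 - 147)*115 = (-147 + √71)*115 = -16905 + 115*√71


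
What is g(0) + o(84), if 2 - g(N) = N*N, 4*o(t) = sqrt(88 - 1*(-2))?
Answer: 2 + 3*sqrt(10)/4 ≈ 4.3717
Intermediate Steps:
o(t) = 3*sqrt(10)/4 (o(t) = sqrt(88 - 1*(-2))/4 = sqrt(88 + 2)/4 = sqrt(90)/4 = (3*sqrt(10))/4 = 3*sqrt(10)/4)
g(N) = 2 - N**2 (g(N) = 2 - N*N = 2 - N**2)
g(0) + o(84) = (2 - 1*0**2) + 3*sqrt(10)/4 = (2 - 1*0) + 3*sqrt(10)/4 = (2 + 0) + 3*sqrt(10)/4 = 2 + 3*sqrt(10)/4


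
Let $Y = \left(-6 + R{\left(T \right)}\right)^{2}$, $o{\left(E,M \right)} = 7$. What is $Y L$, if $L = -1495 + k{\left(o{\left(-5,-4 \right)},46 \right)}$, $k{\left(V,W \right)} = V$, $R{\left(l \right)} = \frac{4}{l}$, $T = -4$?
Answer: $-72912$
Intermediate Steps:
$Y = 49$ ($Y = \left(-6 + \frac{4}{-4}\right)^{2} = \left(-6 + 4 \left(- \frac{1}{4}\right)\right)^{2} = \left(-6 - 1\right)^{2} = \left(-7\right)^{2} = 49$)
$L = -1488$ ($L = -1495 + 7 = -1488$)
$Y L = 49 \left(-1488\right) = -72912$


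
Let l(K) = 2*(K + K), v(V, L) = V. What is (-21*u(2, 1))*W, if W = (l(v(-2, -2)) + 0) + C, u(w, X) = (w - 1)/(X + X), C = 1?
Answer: 147/2 ≈ 73.500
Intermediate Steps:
u(w, X) = (-1 + w)/(2*X) (u(w, X) = (-1 + w)/((2*X)) = (-1 + w)*(1/(2*X)) = (-1 + w)/(2*X))
l(K) = 4*K (l(K) = 2*(2*K) = 4*K)
W = -7 (W = (4*(-2) + 0) + 1 = (-8 + 0) + 1 = -8 + 1 = -7)
(-21*u(2, 1))*W = -21*(-1 + 2)/(2*1)*(-7) = -21/2*(-7) = 147/2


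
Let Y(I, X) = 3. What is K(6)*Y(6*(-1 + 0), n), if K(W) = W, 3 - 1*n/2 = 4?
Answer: 18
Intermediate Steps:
n = -2 (n = 6 - 2*4 = 6 - 8 = -2)
K(6)*Y(6*(-1 + 0), n) = 6*3 = 18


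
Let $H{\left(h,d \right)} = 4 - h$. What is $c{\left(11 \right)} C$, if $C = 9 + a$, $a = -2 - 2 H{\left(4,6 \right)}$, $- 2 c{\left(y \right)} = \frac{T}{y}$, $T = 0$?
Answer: $0$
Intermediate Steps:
$c{\left(y \right)} = 0$ ($c{\left(y \right)} = - \frac{0 \frac{1}{y}}{2} = \left(- \frac{1}{2}\right) 0 = 0$)
$a = -2$ ($a = -2 - 2 \left(4 - 4\right) = -2 - 0 = -2 + 0 = -2$)
$C = 7$ ($C = 9 - 2 = 7$)
$c{\left(11 \right)} C = 0 \cdot 7 = 0$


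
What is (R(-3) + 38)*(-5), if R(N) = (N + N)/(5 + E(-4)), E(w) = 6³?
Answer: -41960/221 ≈ -189.86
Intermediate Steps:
E(w) = 216
R(N) = 2*N/221 (R(N) = (N + N)/(5 + 216) = (2*N)/221 = (2*N)*(1/221) = 2*N/221)
(R(-3) + 38)*(-5) = ((2/221)*(-3) + 38)*(-5) = (-6/221 + 38)*(-5) = (8392/221)*(-5) = -41960/221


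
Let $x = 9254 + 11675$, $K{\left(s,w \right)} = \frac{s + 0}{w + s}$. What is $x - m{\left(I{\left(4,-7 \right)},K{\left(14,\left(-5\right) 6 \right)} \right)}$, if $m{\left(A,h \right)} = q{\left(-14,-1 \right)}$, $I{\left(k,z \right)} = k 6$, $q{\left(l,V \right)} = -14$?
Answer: $20943$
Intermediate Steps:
$I{\left(k,z \right)} = 6 k$
$K{\left(s,w \right)} = \frac{s}{s + w}$
$m{\left(A,h \right)} = -14$
$x = 20929$
$x - m{\left(I{\left(4,-7 \right)},K{\left(14,\left(-5\right) 6 \right)} \right)} = 20929 - -14 = 20929 + 14 = 20943$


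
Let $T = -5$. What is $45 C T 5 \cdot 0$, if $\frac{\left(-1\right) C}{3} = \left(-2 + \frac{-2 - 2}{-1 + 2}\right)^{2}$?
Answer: $0$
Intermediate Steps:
$C = -108$ ($C = - 3 \left(-2 + \frac{-2 - 2}{-1 + 2}\right)^{2} = - 3 \left(-2 - \frac{4}{1}\right)^{2} = - 3 \left(-2 - 4\right)^{2} = - 3 \left(-6\right)^{2} = \left(-3\right) 36 = -108$)
$45 C T 5 \cdot 0 = 45 \left(-108\right) \left(-5\right) 5 \cdot 0 = - 4860 \left(\left(-25\right) 0\right) = \left(-4860\right) 0 = 0$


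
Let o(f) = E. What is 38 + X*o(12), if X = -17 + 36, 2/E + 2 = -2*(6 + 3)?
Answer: 361/10 ≈ 36.100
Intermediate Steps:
E = -⅒ (E = 2/(-2 - 2*(6 + 3)) = 2/(-2 - 2*9) = 2/(-2 - 18) = 2/(-20) = 2*(-1/20) = -⅒ ≈ -0.10000)
o(f) = -⅒
X = 19
38 + X*o(12) = 38 + 19*(-⅒) = 38 - 19/10 = 361/10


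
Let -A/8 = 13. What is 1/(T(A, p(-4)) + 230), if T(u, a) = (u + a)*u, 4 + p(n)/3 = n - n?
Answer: 1/12294 ≈ 8.1340e-5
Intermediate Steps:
A = -104 (A = -8*13 = -104)
p(n) = -12 (p(n) = -12 + 3*(n - n) = -12 + 3*0 = -12 + 0 = -12)
T(u, a) = u*(a + u) (T(u, a) = (a + u)*u = u*(a + u))
1/(T(A, p(-4)) + 230) = 1/(-104*(-12 - 104) + 230) = 1/(-104*(-116) + 230) = 1/(12064 + 230) = 1/12294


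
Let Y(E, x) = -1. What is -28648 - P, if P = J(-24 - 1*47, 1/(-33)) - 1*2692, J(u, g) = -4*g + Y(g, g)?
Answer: -856519/33 ≈ -25955.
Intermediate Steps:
J(u, g) = -1 - 4*g (J(u, g) = -4*g - 1 = -1 - 4*g)
P = -88865/33 (P = (-1 - 4/(-33)) - 1*2692 = (-1 - 4*(-1/33)) - 2692 = (-1 + 4/33) - 2692 = -29/33 - 2692 = -88865/33 ≈ -2692.9)
-28648 - P = -28648 - 1*(-88865/33) = -28648 + 88865/33 = -856519/33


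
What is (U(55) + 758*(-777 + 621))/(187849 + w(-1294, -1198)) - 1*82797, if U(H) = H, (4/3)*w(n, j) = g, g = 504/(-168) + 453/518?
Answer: -32226478746421/389219825 ≈ -82798.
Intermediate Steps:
g = -1101/518 (g = 504*(-1/168) + 453*(1/518) = -3 + 453/518 = -1101/518 ≈ -2.1255)
w(n, j) = -3303/2072 (w(n, j) = (¾)*(-1101/518) = -3303/2072)
(U(55) + 758*(-777 + 621))/(187849 + w(-1294, -1198)) - 1*82797 = (55 + 758*(-777 + 621))/(187849 - 3303/2072) - 1*82797 = (55 + 758*(-156))/(389219825/2072) - 82797 = (55 - 118248)*(2072/389219825) - 82797 = -118193*2072/389219825 - 82797 = -244895896/389219825 - 82797 = -32226478746421/389219825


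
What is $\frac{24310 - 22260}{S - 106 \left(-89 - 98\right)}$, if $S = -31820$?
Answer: $- \frac{1025}{5999} \approx -0.17086$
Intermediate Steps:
$\frac{24310 - 22260}{S - 106 \left(-89 - 98\right)} = \frac{24310 - 22260}{-31820 - 106 \left(-89 - 98\right)} = \frac{2050}{-31820 - -19822} = \frac{2050}{-31820 + 19822} = \frac{2050}{-11998} = 2050 \left(- \frac{1}{11998}\right) = - \frac{1025}{5999}$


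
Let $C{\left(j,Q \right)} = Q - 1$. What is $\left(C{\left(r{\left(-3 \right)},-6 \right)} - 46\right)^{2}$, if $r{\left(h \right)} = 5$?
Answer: $2809$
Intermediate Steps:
$C{\left(j,Q \right)} = -1 + Q$ ($C{\left(j,Q \right)} = Q - 1 = -1 + Q$)
$\left(C{\left(r{\left(-3 \right)},-6 \right)} - 46\right)^{2} = \left(\left(-1 - 6\right) - 46\right)^{2} = \left(-7 - 46\right)^{2} = \left(-53\right)^{2} = 2809$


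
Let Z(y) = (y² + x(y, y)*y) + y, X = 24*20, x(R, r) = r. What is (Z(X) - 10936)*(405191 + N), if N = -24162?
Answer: 171594123976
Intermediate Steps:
X = 480
Z(y) = y + 2*y² (Z(y) = (y² + y*y) + y = (y² + y²) + y = 2*y² + y = y + 2*y²)
(Z(X) - 10936)*(405191 + N) = (480*(1 + 2*480) - 10936)*(405191 - 24162) = (480*(1 + 960) - 10936)*381029 = (480*961 - 10936)*381029 = (461280 - 10936)*381029 = 450344*381029 = 171594123976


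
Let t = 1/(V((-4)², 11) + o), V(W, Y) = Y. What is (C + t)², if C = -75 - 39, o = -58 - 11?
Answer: 43731769/3364 ≈ 13000.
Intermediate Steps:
o = -69
C = -114
t = -1/58 (t = 1/(11 - 69) = 1/(-58) = -1/58 ≈ -0.017241)
(C + t)² = (-114 - 1/58)² = (-6613/58)² = 43731769/3364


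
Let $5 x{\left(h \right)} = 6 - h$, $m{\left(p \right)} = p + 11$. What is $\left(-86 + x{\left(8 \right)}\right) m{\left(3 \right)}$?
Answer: $- \frac{6048}{5} \approx -1209.6$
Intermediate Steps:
$m{\left(p \right)} = 11 + p$
$x{\left(h \right)} = \frac{6}{5} - \frac{h}{5}$ ($x{\left(h \right)} = \frac{6 - h}{5} = \frac{6}{5} - \frac{h}{5}$)
$\left(-86 + x{\left(8 \right)}\right) m{\left(3 \right)} = \left(-86 + \left(\frac{6}{5} - \frac{8}{5}\right)\right) \left(11 + 3\right) = \left(-86 + \left(\frac{6}{5} - \frac{8}{5}\right)\right) 14 = \left(-86 - \frac{2}{5}\right) 14 = \left(- \frac{432}{5}\right) 14 = - \frac{6048}{5}$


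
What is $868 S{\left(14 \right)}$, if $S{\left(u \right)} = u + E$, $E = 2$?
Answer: $13888$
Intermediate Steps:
$S{\left(u \right)} = 2 + u$ ($S{\left(u \right)} = u + 2 = 2 + u$)
$868 S{\left(14 \right)} = 868 \left(2 + 14\right) = 868 \cdot 16 = 13888$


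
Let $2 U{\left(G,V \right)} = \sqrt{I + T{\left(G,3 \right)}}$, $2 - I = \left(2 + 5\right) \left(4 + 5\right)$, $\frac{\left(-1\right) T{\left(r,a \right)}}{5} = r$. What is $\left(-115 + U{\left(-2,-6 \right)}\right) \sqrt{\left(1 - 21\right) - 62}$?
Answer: $\frac{i \sqrt{82} \left(-230 + i \sqrt{51}\right)}{2} \approx -32.334 - 1041.4 i$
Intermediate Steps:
$T{\left(r,a \right)} = - 5 r$
$I = -61$ ($I = 2 - \left(2 + 5\right) \left(4 + 5\right) = 2 - 7 \cdot 9 = 2 - 63 = -61$)
$U{\left(G,V \right)} = \frac{\sqrt{-61 - 5 G}}{2}$
$\left(-115 + U{\left(-2,-6 \right)}\right) \sqrt{\left(1 - 21\right) - 62} = \left(-115 + \frac{\sqrt{-61 - -10}}{2}\right) \sqrt{\left(1 - 21\right) - 62} = \left(-115 + \frac{\sqrt{-61 + 10}}{2}\right) \sqrt{\left(1 - 21\right) - 62} = \left(-115 + \frac{\sqrt{-51}}{2}\right) \sqrt{-20 - 62} = \left(-115 + \frac{i \sqrt{51}}{2}\right) \sqrt{-82} = \left(-115 + \frac{i \sqrt{51}}{2}\right) i \sqrt{82} = i \sqrt{82} \left(-115 + \frac{i \sqrt{51}}{2}\right)$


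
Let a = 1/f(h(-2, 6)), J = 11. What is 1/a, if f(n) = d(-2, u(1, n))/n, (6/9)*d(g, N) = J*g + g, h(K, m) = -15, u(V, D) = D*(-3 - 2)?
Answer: 12/5 ≈ 2.4000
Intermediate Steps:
u(V, D) = -5*D (u(V, D) = D*(-5) = -5*D)
d(g, N) = 18*g (d(g, N) = 3*(11*g + g)/2 = 3*(12*g)/2 = 18*g)
f(n) = -36/n (f(n) = (18*(-2))/n = -36/n)
a = 5/12 (a = 1/(-36/(-15)) = 1/(-36*(-1/15)) = 1/(12/5) = 5/12 ≈ 0.41667)
1/a = 1/(5/12) = 12/5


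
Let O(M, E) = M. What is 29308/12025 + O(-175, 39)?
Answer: -2075067/12025 ≈ -172.56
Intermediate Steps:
29308/12025 + O(-175, 39) = 29308/12025 - 175 = -2075067/12025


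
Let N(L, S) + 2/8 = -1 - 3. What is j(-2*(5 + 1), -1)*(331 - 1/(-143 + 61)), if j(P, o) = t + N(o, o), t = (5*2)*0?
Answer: -461431/328 ≈ -1406.8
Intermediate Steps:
t = 0 (t = 10*0 = 0)
N(L, S) = -17/4 (N(L, S) = -1/4 + (-1 - 3) = -1/4 - 4 = -17/4)
j(P, o) = -17/4 (j(P, o) = 0 - 17/4 = -17/4)
j(-2*(5 + 1), -1)*(331 - 1/(-143 + 61)) = -17*(331 - 1/(-143 + 61))/4 = -17*(331 - 1/(-82))/4 = -17*(331 - 1*(-1/82))/4 = -17*(331 + 1/82)/4 = -17/4*27143/82 = -461431/328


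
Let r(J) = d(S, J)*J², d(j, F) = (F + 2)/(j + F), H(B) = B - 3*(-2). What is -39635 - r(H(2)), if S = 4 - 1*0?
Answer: -119065/3 ≈ -39688.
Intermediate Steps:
S = 4 (S = 4 + 0 = 4)
H(B) = 6 + B (H(B) = B + 6 = 6 + B)
d(j, F) = (2 + F)/(F + j)
r(J) = J²*(2 + J)/(4 + J) (r(J) = ((2 + J)/(J + 4))*J² = ((2 + J)/(4 + J))*J² = J²*(2 + J)/(4 + J))
-39635 - r(H(2)) = -39635 - (6 + 2)²*(2 + (6 + 2))/(4 + (6 + 2)) = -39635 - 8²*(2 + 8)/(4 + 8) = -39635 - 64*10/12 = -39635 - 1*160/3 = -39635 - 160/3 = -119065/3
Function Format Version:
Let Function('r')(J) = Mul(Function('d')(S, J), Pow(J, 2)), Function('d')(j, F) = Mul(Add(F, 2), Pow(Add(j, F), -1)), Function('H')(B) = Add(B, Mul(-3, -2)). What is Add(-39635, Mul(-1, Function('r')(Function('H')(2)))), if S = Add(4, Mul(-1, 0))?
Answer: Rational(-119065, 3) ≈ -39688.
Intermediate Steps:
S = 4 (S = Add(4, 0) = 4)
Function('H')(B) = Add(6, B) (Function('H')(B) = Add(B, 6) = Add(6, B))
Function('d')(j, F) = Mul(Pow(Add(F, j), -1), Add(2, F)) (Function('d')(j, F) = Mul(Add(2, F), Pow(Add(F, j), -1)) = Mul(Pow(Add(F, j), -1), Add(2, F)))
Function('r')(J) = Mul(Pow(J, 2), Pow(Add(4, J), -1), Add(2, J)) (Function('r')(J) = Mul(Mul(Pow(Add(J, 4), -1), Add(2, J)), Pow(J, 2)) = Mul(Mul(Pow(Add(4, J), -1), Add(2, J)), Pow(J, 2)) = Mul(Pow(J, 2), Pow(Add(4, J), -1), Add(2, J)))
Add(-39635, Mul(-1, Function('r')(Function('H')(2)))) = Add(-39635, Mul(-1, Mul(Pow(Add(6, 2), 2), Pow(Add(4, Add(6, 2)), -1), Add(2, Add(6, 2))))) = Add(-39635, Mul(-1, Mul(Pow(8, 2), Pow(Add(4, 8), -1), Add(2, 8)))) = Add(-39635, Mul(-1, Mul(64, Pow(12, -1), 10))) = Add(-39635, Mul(-1, Mul(64, Rational(1, 12), 10))) = Add(-39635, Mul(-1, Rational(160, 3))) = Add(-39635, Rational(-160, 3)) = Rational(-119065, 3)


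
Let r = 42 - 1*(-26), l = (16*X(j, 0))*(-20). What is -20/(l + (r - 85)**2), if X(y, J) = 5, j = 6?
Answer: 20/1311 ≈ 0.015256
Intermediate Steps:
l = -1600 (l = (16*5)*(-20) = 80*(-20) = -1600)
r = 68 (r = 42 + 26 = 68)
-20/(l + (r - 85)**2) = -20/(-1600 + (68 - 85)**2) = -20/(-1600 + (-17)**2) = -20/(-1600 + 289) = -20/(-1311) = -1/1311*(-20) = 20/1311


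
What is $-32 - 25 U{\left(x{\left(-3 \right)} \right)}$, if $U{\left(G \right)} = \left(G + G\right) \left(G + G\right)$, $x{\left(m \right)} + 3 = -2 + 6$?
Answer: $-132$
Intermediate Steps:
$x{\left(m \right)} = 1$ ($x{\left(m \right)} = -3 + \left(-2 + 6\right) = -3 + 4 = 1$)
$U{\left(G \right)} = 4 G^{2}$ ($U{\left(G \right)} = 2 G 2 G = 4 G^{2}$)
$-32 - 25 U{\left(x{\left(-3 \right)} \right)} = -32 - 25 \cdot 4 \cdot 1^{2} = -32 - 25 \cdot 4 \cdot 1 = -32 - 100 = -132$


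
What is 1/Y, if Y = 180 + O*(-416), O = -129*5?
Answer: 1/268500 ≈ 3.7244e-6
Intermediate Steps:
O = -645
Y = 268500 (Y = 180 - 645*(-416) = 180 + 268320 = 268500)
1/Y = 1/268500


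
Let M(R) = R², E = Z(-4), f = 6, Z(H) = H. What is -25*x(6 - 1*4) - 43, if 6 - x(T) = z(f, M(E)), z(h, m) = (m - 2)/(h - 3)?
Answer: -229/3 ≈ -76.333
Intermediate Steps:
E = -4
z(h, m) = (-2 + m)/(-3 + h)
x(T) = 4/3 (x(T) = 6 - (-2 + (-4)²)/(-3 + 6) = 6 - (-2 + 16)/3 = 6 - 14/3 = 4/3)
-25*x(6 - 1*4) - 43 = -25*4/3 - 43 = -100/3 - 43 = -229/3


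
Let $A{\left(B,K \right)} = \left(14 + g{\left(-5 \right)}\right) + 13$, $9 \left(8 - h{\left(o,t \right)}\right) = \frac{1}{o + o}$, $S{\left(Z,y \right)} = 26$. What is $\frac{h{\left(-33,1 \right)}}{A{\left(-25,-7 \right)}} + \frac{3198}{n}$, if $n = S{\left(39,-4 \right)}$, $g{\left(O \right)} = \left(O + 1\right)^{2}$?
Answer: $\frac{3146419}{25542} \approx 123.19$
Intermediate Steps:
$g{\left(O \right)} = \left(1 + O\right)^{2}$
$h{\left(o,t \right)} = 8 - \frac{1}{18 o}$ ($h{\left(o,t \right)} = 8 - \frac{1}{9 \left(o + o\right)} = 8 - \frac{1}{9 \cdot 2 o} = 8 - \frac{\frac{1}{2} \frac{1}{o}}{9} = 8 - \frac{1}{18 o}$)
$A{\left(B,K \right)} = 43$ ($A{\left(B,K \right)} = \left(14 + \left(1 - 5\right)^{2}\right) + 13 = \left(14 + \left(-4\right)^{2}\right) + 13 = \left(14 + 16\right) + 13 = 30 + 13 = 43$)
$n = 26$
$\frac{h{\left(-33,1 \right)}}{A{\left(-25,-7 \right)}} + \frac{3198}{n} = \frac{8 - \frac{1}{18 \left(-33\right)}}{43} + \frac{3198}{26} = \left(8 - - \frac{1}{594}\right) \frac{1}{43} + 3198 \cdot \frac{1}{26} = \left(8 + \frac{1}{594}\right) \frac{1}{43} + 123 = \frac{4753}{594} \cdot \frac{1}{43} + 123 = \frac{4753}{25542} + 123 = \frac{3146419}{25542}$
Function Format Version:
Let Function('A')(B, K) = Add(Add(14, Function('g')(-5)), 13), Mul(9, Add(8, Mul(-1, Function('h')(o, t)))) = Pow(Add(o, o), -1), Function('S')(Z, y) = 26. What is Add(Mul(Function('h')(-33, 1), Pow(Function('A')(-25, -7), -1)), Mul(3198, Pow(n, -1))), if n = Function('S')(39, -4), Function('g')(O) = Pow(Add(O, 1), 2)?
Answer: Rational(3146419, 25542) ≈ 123.19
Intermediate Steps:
Function('g')(O) = Pow(Add(1, O), 2)
Function('h')(o, t) = Add(8, Mul(Rational(-1, 18), Pow(o, -1))) (Function('h')(o, t) = Add(8, Mul(Rational(-1, 9), Pow(Add(o, o), -1))) = Add(8, Mul(Rational(-1, 9), Pow(Mul(2, o), -1))) = Add(8, Mul(Rational(-1, 9), Mul(Rational(1, 2), Pow(o, -1)))) = Add(8, Mul(Rational(-1, 18), Pow(o, -1))))
Function('A')(B, K) = 43 (Function('A')(B, K) = Add(Add(14, Pow(Add(1, -5), 2)), 13) = Add(Add(14, Pow(-4, 2)), 13) = Add(Add(14, 16), 13) = Add(30, 13) = 43)
n = 26
Add(Mul(Function('h')(-33, 1), Pow(Function('A')(-25, -7), -1)), Mul(3198, Pow(n, -1))) = Add(Mul(Add(8, Mul(Rational(-1, 18), Pow(-33, -1))), Pow(43, -1)), Mul(3198, Pow(26, -1))) = Add(Mul(Add(8, Mul(Rational(-1, 18), Rational(-1, 33))), Rational(1, 43)), Mul(3198, Rational(1, 26))) = Add(Mul(Add(8, Rational(1, 594)), Rational(1, 43)), 123) = Add(Mul(Rational(4753, 594), Rational(1, 43)), 123) = Add(Rational(4753, 25542), 123) = Rational(3146419, 25542)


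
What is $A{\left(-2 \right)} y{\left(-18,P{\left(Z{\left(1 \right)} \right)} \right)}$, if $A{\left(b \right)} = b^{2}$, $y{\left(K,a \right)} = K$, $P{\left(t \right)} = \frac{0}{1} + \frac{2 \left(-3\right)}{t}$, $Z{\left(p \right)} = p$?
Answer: $-72$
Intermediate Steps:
$P{\left(t \right)} = - \frac{6}{t}$ ($P{\left(t \right)} = 0 \cdot 1 - \frac{6}{t} = 0 - \frac{6}{t} = - \frac{6}{t}$)
$A{\left(-2 \right)} y{\left(-18,P{\left(Z{\left(1 \right)} \right)} \right)} = \left(-2\right)^{2} \left(-18\right) = 4 \left(-18\right) = -72$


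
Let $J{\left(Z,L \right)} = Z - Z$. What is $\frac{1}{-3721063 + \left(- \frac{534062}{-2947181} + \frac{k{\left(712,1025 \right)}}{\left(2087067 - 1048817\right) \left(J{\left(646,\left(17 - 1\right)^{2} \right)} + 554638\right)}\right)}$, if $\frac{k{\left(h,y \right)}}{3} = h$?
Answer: $- \frac{424285683997508375}{1578793683267530595353721} \approx -2.6874 \cdot 10^{-7}$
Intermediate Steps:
$J{\left(Z,L \right)} = 0$
$k{\left(h,y \right)} = 3 h$
$\frac{1}{-3721063 + \left(- \frac{534062}{-2947181} + \frac{k{\left(712,1025 \right)}}{\left(2087067 - 1048817\right) \left(J{\left(646,\left(17 - 1\right)^{2} \right)} + 554638\right)}\right)} = \frac{1}{-3721063 + \left(- \frac{534062}{-2947181} + \frac{3 \cdot 712}{\left(2087067 - 1048817\right) \left(0 + 554638\right)}\right)} = \frac{1}{-3721063 + \left(\left(-534062\right) \left(- \frac{1}{2947181}\right) + \frac{2136}{1038250 \cdot 554638}\right)} = \frac{1}{-3721063 + \left(\frac{534062}{2947181} + \frac{2136}{575852903500}\right)} = \frac{1}{-3721063 + \left(\frac{534062}{2947181} + 2136 \cdot \frac{1}{575852903500}\right)} = \frac{1}{-3721063 + \left(\frac{534062}{2947181} + \frac{534}{143963225875}\right)} = \frac{1}{-3721063 + \frac{76885289911048904}{424285683997508375}} = \frac{1}{- \frac{1578793683267530595353721}{424285683997508375}} = - \frac{424285683997508375}{1578793683267530595353721}$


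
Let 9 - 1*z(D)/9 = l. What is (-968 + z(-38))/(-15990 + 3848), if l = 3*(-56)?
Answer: -625/12142 ≈ -0.051474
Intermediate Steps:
l = -168
z(D) = 1593 (z(D) = 81 - 9*(-168) = 81 + 1512 = 1593)
(-968 + z(-38))/(-15990 + 3848) = (-968 + 1593)/(-15990 + 3848) = 625/(-12142) = 625*(-1/12142) = -625/12142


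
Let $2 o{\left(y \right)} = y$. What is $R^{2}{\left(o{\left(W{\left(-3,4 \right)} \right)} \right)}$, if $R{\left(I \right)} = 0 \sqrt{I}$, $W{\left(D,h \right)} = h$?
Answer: $0$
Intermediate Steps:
$o{\left(y \right)} = \frac{y}{2}$
$R{\left(I \right)} = 0$
$R^{2}{\left(o{\left(W{\left(-3,4 \right)} \right)} \right)} = 0^{2} = 0$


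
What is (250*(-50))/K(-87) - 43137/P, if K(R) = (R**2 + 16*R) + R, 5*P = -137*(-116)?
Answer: -5214385/333732 ≈ -15.624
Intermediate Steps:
P = 15892/5 (P = (-137*(-116))/5 = (1/5)*15892 = 15892/5 ≈ 3178.4)
K(R) = R**2 + 17*R
(250*(-50))/K(-87) - 43137/P = (250*(-50))/((-87*(17 - 87))) - 43137/15892/5 = -12500/((-87*(-70))) - 43137*5/15892 = -12500/6090 - 215685/15892 = -12500*1/6090 - 215685/15892 = -1250/609 - 215685/15892 = -5214385/333732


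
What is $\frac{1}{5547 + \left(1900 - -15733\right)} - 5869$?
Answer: $- \frac{136043419}{23180} \approx -5869.0$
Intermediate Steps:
$\frac{1}{5547 + \left(1900 - -15733\right)} - 5869 = \frac{1}{5547 + \left(1900 + 15733\right)} - 5869 = \frac{1}{5547 + 17633} - 5869 = \frac{1}{23180} - 5869 = - \frac{136043419}{23180}$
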